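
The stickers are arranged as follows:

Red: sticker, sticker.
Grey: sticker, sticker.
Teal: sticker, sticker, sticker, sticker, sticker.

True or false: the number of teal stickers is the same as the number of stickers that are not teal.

False

There are 5 teal stickers.
There are 4 stickers that are not teal.
The claim requires 5 = 4, which does not hold.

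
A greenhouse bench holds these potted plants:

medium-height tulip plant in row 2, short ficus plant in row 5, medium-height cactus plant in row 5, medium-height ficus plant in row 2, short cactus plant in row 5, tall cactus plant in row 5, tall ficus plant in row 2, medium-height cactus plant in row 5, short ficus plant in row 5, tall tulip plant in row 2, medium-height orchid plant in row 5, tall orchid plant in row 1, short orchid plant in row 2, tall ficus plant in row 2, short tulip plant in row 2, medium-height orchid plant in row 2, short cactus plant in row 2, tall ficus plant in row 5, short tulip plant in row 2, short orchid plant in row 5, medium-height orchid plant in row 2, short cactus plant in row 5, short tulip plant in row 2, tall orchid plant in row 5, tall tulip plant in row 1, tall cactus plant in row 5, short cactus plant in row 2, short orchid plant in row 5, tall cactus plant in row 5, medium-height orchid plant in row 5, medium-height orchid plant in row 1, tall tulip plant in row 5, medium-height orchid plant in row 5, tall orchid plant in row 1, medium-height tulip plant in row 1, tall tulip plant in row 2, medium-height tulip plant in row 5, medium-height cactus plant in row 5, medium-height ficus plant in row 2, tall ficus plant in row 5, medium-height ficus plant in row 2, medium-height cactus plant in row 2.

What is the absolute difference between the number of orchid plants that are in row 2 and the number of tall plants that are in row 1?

0

orchid plants in row 2: 3. tall plants in row 1: 3.
|3 − 3| = 3 − 3 = 0.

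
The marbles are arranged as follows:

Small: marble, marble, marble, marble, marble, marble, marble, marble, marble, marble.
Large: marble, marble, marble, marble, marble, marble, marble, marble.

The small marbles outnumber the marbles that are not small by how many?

small marbles: 10.
marbles that are not small: 8.
10 − 8 = 2.

2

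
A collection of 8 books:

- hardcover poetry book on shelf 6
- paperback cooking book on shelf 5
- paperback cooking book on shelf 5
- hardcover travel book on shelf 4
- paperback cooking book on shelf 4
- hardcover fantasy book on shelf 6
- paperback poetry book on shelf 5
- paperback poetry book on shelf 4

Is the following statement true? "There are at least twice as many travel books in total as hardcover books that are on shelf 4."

False

There is 1 travel book.
There is 1 hardcover book on shelf 4.
The claim requires 1 ≥ 2 × 1 = 2, which does not hold.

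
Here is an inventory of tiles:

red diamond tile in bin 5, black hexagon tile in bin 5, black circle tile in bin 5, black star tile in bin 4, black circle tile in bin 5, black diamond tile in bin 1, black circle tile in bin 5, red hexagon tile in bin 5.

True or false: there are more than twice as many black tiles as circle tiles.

False

black tiles: 6.
circle tiles: 3.
The claim requires 6 > 2 × 3 = 6, which does not hold.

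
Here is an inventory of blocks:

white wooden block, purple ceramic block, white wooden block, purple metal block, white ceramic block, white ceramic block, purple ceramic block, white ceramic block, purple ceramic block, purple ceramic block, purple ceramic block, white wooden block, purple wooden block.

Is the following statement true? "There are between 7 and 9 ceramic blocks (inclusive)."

True

ceramic blocks: 8.
The claim requires 7 ≤ 8 ≤ 9, which holds.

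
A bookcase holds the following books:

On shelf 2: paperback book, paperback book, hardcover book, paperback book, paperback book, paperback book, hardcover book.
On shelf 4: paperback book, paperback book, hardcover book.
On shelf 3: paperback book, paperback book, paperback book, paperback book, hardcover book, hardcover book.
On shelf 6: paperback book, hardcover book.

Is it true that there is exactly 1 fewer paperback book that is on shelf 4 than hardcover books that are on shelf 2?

There are 2 paperback books on shelf 4.
There are 2 hardcover books on shelf 2.
The claim requires 2 − 2 (= 0) to equal 1, which does not hold.

False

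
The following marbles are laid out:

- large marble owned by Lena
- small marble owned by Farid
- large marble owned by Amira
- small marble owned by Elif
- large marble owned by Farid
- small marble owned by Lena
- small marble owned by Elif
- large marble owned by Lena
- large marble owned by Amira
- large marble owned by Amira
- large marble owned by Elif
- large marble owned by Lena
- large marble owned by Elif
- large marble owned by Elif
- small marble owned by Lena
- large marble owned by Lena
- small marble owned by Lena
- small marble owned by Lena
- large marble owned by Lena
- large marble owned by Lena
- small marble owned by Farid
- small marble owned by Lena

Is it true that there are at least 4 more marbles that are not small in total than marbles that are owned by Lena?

marbles that are not small: 13.
marbles owned by Lena: 11.
The claim requires 13 − 11 = 2 ≥ 4, which does not hold.

False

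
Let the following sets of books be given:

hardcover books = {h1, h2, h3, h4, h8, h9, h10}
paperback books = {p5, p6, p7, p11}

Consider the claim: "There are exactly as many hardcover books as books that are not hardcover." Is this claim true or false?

False

There are 7 hardcover books.
There are 4 books that are not hardcover.
The claim requires 7 = 4, which does not hold.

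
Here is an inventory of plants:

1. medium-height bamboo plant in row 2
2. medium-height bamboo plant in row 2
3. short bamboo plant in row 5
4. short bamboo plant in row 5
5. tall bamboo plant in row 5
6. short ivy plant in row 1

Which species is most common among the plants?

Counts by species: bamboo 5, ivy 1.
The maximum is 5, held uniquely by bamboo.

bamboo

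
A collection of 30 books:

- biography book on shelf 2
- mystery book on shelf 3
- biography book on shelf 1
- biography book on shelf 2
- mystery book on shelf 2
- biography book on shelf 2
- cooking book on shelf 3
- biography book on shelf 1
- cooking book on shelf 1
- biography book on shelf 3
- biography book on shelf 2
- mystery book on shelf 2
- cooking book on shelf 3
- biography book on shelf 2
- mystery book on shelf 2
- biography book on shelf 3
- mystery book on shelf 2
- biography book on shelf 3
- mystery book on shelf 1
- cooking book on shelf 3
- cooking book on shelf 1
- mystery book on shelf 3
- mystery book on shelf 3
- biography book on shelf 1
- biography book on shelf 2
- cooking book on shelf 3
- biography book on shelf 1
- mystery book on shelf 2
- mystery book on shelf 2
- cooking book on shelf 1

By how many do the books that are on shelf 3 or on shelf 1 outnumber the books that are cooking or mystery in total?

books on shelf 3 or on shelf 1: 18.
books that are cooking or mystery: 17.
18 − 17 = 1.

1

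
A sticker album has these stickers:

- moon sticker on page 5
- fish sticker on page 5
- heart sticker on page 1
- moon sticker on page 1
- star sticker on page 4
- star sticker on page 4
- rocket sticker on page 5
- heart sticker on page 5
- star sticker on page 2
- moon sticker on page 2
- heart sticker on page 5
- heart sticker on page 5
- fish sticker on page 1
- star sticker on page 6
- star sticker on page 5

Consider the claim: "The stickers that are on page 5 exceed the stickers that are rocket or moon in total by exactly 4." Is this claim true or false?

There are 7 stickers on page 5.
There are 4 stickers that are rocket or moon.
The claim requires 7 − 4 (= 3) to equal 4, which does not hold.

False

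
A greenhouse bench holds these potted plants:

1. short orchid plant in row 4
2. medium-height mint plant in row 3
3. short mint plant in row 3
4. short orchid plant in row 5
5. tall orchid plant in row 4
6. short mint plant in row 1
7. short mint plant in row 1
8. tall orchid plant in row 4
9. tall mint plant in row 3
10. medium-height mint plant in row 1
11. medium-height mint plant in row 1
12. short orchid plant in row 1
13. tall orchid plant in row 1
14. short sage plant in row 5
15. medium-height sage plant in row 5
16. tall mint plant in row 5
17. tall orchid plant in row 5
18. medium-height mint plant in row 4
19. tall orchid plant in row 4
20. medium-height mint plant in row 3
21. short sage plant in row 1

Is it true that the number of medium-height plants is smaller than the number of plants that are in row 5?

False

|medium-height plants| = 6.
|plants in row 5| = 5.
The claim requires 6 < 5, which does not hold.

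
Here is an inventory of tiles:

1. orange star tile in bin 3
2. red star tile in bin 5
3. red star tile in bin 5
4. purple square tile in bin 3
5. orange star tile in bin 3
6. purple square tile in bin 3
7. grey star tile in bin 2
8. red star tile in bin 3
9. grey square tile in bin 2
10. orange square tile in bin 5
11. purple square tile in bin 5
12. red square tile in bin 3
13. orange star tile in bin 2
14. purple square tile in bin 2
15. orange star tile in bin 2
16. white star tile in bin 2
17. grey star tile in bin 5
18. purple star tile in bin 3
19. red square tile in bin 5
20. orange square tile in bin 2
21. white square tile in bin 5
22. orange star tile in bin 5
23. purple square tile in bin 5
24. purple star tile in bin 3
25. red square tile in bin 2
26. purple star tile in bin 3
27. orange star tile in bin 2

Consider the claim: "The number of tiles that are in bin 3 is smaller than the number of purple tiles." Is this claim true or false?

There are 9 tiles in bin 3.
There are 8 purple tiles.
The claim requires 9 < 8, which does not hold.

False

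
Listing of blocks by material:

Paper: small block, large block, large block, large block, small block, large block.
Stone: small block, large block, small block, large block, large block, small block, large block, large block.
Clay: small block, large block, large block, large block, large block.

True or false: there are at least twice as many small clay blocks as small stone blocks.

|small clay blocks| = 1.
|small stone blocks| = 3.
The claim requires 1 ≥ 2 × 3 = 6, which does not hold.

False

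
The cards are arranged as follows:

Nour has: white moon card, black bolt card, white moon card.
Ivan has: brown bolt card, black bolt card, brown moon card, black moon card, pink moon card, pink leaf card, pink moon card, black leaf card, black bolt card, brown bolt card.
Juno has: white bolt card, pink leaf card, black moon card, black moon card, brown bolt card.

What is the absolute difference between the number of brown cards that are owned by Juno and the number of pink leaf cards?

1

brown cards owned by Juno: 1. pink leaf cards: 2.
|1 − 2| = 2 − 1 = 1.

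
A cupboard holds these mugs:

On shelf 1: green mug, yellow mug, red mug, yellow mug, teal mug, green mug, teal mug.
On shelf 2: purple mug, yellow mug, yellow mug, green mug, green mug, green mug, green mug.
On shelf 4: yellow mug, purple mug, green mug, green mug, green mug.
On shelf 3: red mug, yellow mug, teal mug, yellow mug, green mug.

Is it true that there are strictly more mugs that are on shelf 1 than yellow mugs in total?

|mugs on shelf 1| = 7.
|yellow mugs| = 7.
The claim requires 7 > 7, which does not hold.

False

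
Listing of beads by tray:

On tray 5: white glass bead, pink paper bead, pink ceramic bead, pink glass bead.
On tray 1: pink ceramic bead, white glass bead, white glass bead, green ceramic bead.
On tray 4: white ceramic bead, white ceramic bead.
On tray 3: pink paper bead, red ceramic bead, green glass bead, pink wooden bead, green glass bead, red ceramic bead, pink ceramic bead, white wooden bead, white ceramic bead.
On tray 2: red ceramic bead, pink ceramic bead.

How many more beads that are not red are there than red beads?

beads that are not red: 18.
red beads: 3.
18 − 3 = 15.

15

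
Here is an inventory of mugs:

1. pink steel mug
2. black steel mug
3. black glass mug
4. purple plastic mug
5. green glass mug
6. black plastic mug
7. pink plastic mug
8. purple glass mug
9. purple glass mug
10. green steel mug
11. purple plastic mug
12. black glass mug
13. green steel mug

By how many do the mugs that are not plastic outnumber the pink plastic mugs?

mugs that are not plastic: 9.
pink plastic mugs: 1.
9 − 1 = 8.

8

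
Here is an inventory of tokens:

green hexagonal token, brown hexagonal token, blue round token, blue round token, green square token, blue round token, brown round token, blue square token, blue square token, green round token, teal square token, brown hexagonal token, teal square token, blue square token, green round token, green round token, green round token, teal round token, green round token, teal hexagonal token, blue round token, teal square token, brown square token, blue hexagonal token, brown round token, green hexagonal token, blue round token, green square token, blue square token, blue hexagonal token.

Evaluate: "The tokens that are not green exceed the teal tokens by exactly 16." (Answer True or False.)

There are 21 tokens that are not green.
There are 5 teal tokens.
The claim requires 21 − 5 (= 16) to equal 16, which holds.

True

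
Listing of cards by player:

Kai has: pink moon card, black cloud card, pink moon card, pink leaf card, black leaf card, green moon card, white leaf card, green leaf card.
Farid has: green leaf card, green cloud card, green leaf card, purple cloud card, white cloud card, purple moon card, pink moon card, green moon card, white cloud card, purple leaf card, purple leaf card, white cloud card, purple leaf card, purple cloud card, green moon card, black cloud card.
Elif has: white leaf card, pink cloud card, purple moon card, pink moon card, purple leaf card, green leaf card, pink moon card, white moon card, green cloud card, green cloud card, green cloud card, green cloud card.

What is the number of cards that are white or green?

green: 12; white: 6; together 12 + 6 = 18.

18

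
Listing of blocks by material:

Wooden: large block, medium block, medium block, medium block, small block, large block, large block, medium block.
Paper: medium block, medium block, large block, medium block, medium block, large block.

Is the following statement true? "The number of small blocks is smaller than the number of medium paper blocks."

True

There is 1 small block.
There are 4 medium paper blocks.
The claim requires 1 < 4, which holds.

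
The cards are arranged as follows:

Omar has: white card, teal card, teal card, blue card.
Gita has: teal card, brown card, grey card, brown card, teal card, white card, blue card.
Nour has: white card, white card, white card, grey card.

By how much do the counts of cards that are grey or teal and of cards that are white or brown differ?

1

cards that are grey or teal: 6. cards that are white or brown: 7.
|6 − 7| = 7 − 6 = 1.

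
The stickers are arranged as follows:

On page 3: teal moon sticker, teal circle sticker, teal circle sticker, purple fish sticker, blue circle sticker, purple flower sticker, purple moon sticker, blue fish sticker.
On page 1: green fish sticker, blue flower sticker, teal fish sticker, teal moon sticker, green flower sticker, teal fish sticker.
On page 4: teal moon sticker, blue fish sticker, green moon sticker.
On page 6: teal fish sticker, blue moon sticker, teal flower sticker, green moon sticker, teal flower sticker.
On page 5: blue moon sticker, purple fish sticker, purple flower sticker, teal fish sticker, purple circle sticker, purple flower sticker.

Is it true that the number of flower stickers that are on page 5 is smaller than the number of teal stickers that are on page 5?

|flower stickers on page 5| = 2.
|teal stickers on page 5| = 1.
The claim requires 2 < 1, which does not hold.

False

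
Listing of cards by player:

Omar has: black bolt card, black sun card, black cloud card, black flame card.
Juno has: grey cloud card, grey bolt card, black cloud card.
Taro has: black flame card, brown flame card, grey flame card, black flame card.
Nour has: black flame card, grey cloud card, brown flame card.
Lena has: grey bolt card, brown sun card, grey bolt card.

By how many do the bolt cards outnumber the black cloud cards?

2

bolt cards: 4.
black cloud cards: 2.
4 − 2 = 2.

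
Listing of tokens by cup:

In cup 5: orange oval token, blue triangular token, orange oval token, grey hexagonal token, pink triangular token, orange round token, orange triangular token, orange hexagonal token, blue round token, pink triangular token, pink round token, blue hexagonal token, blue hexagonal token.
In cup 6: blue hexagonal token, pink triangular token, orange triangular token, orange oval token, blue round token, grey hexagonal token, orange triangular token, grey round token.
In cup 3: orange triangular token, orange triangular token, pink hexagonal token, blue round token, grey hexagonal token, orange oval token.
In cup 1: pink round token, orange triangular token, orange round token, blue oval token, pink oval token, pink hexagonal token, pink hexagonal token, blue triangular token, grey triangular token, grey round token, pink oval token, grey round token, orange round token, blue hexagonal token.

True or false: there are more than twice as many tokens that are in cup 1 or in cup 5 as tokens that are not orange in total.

tokens in cup 1 or in cup 5: 27.
tokens that are not orange: 27.
The claim requires 27 > 2 × 27 = 54, which does not hold.

False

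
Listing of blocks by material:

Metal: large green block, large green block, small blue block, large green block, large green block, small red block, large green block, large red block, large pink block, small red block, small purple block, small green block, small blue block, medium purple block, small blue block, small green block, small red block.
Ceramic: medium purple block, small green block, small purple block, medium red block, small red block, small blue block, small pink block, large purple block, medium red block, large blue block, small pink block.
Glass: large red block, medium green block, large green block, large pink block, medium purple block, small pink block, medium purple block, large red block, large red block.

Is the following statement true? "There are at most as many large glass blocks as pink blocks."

True

There are 5 large glass blocks.
There are 5 pink blocks.
The claim requires 5 ≤ 5, which holds.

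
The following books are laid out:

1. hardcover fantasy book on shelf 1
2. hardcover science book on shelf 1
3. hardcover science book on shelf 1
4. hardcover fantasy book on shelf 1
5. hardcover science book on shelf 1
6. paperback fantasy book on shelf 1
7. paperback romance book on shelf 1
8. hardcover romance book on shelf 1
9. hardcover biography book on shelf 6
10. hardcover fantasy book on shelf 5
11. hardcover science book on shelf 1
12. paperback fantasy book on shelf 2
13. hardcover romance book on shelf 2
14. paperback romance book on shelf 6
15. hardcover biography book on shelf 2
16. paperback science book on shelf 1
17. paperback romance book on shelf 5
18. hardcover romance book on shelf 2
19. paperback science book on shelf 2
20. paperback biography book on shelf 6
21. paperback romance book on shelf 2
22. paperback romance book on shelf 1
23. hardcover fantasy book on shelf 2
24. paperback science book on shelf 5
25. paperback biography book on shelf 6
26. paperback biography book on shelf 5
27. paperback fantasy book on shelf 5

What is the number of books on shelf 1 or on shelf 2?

18

on shelf 1: 11; on shelf 2: 7; together 11 + 7 = 18.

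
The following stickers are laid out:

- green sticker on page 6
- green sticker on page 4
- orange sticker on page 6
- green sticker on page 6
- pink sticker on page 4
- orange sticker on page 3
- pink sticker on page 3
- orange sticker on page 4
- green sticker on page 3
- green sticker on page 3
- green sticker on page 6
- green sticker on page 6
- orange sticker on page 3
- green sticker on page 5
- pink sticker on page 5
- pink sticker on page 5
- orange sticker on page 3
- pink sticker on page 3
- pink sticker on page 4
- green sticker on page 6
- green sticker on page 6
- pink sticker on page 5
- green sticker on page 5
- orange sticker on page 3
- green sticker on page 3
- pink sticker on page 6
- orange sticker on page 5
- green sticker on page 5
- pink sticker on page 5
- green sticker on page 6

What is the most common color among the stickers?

green

Counts by color: green 14, pink 9, orange 7.
The maximum is 14, held uniquely by green.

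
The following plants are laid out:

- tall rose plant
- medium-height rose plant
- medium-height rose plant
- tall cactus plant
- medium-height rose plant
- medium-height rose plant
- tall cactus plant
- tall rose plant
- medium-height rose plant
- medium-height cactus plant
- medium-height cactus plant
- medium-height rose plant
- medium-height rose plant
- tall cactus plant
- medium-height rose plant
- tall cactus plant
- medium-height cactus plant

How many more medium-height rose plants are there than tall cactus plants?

4

medium-height rose plants: 8.
tall cactus plants: 4.
8 − 4 = 4.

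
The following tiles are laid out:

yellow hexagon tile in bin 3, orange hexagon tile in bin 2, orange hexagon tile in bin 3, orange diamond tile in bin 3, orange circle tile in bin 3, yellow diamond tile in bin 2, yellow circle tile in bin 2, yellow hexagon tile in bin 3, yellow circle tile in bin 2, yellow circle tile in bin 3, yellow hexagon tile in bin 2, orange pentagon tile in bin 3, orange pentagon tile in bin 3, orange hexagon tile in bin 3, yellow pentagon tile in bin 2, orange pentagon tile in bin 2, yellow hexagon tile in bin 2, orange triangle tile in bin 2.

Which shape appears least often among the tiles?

triangle

Counts by shape: hexagon 7, circle 4, pentagon 4, diamond 2, triangle 1.
The minimum is 1, held uniquely by triangle.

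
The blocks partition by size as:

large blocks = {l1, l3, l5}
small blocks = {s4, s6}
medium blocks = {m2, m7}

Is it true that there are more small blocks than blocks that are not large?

False

There are 2 small blocks.
There are 4 blocks that are not large.
The claim requires 2 > 4, which does not hold.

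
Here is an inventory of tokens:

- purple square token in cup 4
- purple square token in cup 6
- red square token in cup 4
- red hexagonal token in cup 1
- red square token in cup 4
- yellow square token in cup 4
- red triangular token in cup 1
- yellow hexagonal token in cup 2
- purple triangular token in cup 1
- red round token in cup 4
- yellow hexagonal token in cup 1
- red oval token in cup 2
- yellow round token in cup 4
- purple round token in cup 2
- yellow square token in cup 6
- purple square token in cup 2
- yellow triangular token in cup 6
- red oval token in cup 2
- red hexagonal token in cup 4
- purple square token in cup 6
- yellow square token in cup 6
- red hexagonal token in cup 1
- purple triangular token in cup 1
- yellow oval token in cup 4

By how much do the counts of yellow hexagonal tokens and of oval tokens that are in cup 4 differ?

yellow hexagonal tokens: 2. oval tokens in cup 4: 1.
|2 − 1| = 2 − 1 = 1.

1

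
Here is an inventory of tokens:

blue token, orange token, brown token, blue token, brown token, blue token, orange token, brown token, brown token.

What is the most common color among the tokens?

Counts by color: brown 4, blue 3, orange 2.
The maximum is 4, held uniquely by brown.

brown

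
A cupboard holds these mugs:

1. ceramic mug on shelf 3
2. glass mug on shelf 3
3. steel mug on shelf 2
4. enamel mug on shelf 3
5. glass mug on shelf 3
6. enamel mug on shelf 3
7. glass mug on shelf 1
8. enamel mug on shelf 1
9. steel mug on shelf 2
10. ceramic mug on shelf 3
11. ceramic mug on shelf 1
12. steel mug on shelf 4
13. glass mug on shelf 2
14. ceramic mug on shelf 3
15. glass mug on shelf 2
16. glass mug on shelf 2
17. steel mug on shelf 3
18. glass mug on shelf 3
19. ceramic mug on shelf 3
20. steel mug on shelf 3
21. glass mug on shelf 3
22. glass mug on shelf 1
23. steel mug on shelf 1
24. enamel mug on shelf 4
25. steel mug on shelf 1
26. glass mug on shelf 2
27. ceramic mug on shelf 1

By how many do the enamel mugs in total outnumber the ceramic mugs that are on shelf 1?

2

enamel mugs: 4.
ceramic mugs on shelf 1: 2.
4 − 2 = 2.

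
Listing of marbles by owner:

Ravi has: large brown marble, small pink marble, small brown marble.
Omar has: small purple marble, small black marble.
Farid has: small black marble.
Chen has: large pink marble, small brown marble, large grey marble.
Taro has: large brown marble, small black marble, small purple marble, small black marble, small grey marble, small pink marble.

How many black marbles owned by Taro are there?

2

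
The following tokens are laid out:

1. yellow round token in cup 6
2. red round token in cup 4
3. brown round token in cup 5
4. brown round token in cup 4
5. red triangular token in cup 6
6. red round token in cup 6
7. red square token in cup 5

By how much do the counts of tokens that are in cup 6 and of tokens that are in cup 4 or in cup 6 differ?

2

tokens in cup 6: 3. tokens in cup 4 or in cup 6: 5.
|3 − 5| = 5 − 3 = 2.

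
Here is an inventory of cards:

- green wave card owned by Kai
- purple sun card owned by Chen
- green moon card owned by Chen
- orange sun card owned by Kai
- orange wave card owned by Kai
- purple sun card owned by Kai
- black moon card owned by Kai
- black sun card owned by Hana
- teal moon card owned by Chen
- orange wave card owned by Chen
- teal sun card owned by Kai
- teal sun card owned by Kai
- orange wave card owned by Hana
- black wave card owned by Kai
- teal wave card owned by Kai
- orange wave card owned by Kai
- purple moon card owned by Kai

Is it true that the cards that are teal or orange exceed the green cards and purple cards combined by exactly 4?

There are 9 cards that are teal or orange.
green cards: 2; purple cards: 3; combined: 2 + 3 = 5.
The claim requires 9 − 5 (= 4) to equal 4, which holds.

True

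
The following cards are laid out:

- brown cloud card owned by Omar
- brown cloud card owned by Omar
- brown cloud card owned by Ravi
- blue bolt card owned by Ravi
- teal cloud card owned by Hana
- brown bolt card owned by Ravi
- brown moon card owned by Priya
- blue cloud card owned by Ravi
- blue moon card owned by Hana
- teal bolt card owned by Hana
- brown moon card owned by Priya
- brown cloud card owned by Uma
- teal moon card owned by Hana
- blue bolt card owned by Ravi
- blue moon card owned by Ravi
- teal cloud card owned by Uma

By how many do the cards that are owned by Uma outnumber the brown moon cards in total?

cards owned by Uma: 2.
brown moon cards: 2.
2 − 2 = 0.

0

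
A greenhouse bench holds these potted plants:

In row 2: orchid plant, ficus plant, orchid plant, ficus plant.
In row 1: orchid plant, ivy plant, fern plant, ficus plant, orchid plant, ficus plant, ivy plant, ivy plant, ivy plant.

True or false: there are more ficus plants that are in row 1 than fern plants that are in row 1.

There are 2 ficus plants in row 1.
There is 1 fern plant in row 1.
The claim requires 2 > 1, which holds.

True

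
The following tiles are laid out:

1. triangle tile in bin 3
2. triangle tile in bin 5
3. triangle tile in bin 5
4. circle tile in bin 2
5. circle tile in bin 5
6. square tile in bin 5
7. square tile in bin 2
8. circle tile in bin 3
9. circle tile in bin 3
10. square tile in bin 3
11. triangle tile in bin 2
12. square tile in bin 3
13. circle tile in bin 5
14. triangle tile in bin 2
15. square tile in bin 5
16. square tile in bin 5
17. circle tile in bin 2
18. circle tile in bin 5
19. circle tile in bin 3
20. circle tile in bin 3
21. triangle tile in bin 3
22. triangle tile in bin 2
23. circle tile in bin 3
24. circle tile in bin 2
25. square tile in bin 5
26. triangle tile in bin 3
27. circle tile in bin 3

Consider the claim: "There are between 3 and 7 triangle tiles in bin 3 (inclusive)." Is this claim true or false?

triangle tiles in bin 3: 3.
The claim requires 3 ≤ 3 ≤ 7, which holds.

True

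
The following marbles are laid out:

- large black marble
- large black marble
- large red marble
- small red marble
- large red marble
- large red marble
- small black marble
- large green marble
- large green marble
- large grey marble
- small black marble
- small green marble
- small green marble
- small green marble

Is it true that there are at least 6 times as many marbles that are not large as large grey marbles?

|marbles that are not large| = 6.
|large grey marbles| = 1.
The claim requires 6 ≥ 6 × 1 = 6, which holds.

True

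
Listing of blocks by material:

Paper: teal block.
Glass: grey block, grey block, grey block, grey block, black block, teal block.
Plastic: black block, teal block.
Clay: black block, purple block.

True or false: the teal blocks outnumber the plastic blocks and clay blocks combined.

False

teal blocks: 3.
plastic blocks: 2; clay blocks: 2; combined: 2 + 2 = 4.
The claim requires 3 > 4, which does not hold.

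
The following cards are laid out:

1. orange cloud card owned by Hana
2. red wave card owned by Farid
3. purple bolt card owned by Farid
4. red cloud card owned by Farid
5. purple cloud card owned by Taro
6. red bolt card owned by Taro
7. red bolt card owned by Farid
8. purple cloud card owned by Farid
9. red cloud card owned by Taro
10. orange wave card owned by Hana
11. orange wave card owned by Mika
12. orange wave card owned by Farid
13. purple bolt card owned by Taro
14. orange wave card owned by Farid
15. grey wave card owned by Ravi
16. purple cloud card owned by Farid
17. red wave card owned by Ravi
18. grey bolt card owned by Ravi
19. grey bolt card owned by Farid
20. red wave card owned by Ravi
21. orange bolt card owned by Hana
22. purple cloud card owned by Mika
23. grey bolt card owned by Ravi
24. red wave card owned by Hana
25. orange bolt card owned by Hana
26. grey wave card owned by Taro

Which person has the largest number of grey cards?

Ravi

Counts by player (restricted to grey cards): Ravi→3, Farid→1, Taro→1, Hana→0, Mika→0.
The maximum is 3, held uniquely by Ravi.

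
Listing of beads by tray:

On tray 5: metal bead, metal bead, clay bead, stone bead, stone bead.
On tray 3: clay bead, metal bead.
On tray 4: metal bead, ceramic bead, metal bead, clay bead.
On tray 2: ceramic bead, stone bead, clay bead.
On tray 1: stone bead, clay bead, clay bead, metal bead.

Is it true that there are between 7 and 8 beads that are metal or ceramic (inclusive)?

True

There are 8 beads that are metal or ceramic.
The claim requires 7 ≤ 8 ≤ 8, which holds.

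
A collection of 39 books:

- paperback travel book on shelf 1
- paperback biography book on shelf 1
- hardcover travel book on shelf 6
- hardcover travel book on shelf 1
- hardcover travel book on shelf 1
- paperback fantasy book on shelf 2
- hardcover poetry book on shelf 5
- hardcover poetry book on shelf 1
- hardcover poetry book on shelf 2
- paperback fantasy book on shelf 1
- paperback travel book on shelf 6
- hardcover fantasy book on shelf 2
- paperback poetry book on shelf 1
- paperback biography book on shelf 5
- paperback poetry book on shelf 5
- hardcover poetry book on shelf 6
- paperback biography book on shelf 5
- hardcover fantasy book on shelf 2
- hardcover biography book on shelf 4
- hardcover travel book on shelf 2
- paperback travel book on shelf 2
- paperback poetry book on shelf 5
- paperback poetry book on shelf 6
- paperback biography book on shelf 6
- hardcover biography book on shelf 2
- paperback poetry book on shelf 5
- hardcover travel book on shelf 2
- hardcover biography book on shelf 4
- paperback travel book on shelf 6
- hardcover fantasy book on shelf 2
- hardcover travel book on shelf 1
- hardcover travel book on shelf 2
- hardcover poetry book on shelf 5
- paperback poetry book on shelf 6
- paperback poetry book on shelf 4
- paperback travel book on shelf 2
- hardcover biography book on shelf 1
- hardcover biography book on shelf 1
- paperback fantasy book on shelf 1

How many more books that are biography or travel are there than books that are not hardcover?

books that are biography or travel: 21.
books that are not hardcover: 19.
21 − 19 = 2.

2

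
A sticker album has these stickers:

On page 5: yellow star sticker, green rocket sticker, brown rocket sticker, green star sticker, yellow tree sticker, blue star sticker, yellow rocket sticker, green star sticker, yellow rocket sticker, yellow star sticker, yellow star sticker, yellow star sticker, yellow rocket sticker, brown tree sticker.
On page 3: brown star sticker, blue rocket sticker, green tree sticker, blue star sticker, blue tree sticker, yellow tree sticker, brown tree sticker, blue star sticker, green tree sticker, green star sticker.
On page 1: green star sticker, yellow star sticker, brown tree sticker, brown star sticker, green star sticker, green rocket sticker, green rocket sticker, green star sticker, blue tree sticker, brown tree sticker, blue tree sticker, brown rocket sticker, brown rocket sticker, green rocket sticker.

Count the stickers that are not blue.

31

Total stickers: 38; with the excluded value: 7; remaining 38 − 7 = 31.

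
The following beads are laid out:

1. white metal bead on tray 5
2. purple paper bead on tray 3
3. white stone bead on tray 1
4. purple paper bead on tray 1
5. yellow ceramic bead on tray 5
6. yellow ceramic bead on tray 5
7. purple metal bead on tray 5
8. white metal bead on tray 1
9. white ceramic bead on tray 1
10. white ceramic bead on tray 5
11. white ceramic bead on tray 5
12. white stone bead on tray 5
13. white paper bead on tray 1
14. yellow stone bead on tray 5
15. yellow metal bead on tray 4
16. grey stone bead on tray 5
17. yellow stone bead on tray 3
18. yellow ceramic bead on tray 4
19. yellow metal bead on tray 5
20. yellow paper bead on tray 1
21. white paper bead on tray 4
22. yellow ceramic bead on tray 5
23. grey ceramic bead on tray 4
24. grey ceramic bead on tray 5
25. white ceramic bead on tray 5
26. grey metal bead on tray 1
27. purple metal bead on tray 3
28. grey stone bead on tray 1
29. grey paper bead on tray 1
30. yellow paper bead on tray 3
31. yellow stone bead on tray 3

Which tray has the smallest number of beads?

Counts by tray: tray 5→13, tray 1→9, tray 3→5, tray 4→4.
The minimum is 4, held uniquely by tray 4.

tray 4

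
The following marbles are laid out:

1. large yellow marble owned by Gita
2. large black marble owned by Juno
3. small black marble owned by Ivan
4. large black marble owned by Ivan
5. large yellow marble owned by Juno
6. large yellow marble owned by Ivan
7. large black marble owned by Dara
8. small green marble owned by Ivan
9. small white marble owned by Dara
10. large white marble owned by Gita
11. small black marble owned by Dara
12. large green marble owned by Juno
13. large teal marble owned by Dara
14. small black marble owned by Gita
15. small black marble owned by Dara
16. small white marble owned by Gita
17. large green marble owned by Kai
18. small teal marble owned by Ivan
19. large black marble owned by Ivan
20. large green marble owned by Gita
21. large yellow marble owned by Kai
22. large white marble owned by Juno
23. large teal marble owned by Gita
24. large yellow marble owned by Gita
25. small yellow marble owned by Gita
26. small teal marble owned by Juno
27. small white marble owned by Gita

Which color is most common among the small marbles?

Counts by color (restricted to small marbles): black 4, white 3, teal 2, green 1, yellow 1.
The maximum is 4, held uniquely by black.

black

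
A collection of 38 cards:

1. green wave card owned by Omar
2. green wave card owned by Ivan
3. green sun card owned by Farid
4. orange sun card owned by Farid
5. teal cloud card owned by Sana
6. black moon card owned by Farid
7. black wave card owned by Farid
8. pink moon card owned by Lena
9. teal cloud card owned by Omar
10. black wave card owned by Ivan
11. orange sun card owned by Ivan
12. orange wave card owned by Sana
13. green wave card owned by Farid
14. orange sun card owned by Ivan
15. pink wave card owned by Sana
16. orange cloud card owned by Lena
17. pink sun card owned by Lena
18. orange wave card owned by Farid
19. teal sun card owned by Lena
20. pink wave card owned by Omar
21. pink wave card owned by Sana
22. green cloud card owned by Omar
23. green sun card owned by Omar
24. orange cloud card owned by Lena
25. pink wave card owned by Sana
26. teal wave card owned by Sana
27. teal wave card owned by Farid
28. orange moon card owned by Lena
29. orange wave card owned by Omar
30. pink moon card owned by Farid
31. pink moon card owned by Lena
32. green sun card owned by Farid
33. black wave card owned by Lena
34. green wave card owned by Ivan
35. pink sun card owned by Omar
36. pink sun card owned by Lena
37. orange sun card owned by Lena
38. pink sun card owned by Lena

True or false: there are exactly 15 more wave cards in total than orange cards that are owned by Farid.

False

wave cards: 16.
orange cards owned by Farid: 2.
The claim requires 16 − 2 (= 14) to equal 15, which does not hold.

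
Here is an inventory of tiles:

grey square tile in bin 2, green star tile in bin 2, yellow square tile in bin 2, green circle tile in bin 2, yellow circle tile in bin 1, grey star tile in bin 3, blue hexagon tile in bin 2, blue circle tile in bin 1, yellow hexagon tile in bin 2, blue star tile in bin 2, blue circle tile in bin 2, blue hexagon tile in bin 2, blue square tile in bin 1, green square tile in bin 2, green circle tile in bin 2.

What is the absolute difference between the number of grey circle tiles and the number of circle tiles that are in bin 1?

2

grey circle tiles: 0. circle tiles in bin 1: 2.
|0 − 2| = 2 − 0 = 2.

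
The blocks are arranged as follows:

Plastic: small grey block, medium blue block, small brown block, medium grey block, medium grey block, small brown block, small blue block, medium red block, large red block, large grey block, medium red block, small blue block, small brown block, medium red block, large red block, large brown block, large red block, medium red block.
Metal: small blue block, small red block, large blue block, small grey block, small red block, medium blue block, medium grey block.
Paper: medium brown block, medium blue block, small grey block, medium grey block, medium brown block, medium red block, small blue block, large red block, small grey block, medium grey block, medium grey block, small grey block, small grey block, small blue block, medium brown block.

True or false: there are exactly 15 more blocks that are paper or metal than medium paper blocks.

blocks that are paper or metal: 22.
medium paper blocks: 8.
The claim requires 22 − 8 (= 14) to equal 15, which does not hold.

False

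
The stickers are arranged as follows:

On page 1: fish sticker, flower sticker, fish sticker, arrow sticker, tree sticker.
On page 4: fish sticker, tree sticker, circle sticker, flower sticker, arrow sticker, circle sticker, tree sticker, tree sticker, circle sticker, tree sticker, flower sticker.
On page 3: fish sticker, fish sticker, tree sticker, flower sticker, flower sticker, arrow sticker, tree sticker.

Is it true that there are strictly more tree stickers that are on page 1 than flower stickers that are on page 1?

There is 1 tree sticker on page 1.
There is 1 flower sticker on page 1.
The claim requires 1 > 1, which does not hold.

False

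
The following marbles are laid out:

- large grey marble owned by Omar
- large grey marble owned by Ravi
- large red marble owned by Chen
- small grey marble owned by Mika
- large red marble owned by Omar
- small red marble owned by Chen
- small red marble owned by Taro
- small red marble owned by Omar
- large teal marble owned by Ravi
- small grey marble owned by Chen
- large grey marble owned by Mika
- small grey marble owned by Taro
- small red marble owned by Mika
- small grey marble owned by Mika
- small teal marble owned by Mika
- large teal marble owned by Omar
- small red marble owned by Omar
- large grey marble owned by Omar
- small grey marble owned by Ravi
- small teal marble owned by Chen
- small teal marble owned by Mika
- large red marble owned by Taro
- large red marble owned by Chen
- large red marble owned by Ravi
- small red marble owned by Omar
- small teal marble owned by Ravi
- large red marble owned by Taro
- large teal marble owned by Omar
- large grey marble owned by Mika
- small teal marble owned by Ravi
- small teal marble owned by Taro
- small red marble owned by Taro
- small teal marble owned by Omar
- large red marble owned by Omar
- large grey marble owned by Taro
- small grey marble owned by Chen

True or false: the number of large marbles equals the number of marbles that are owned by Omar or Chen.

True

There are 16 large marbles.
Count of marbles owned by Omar or Chen: 16.
The claim requires 16 = 16, which holds.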